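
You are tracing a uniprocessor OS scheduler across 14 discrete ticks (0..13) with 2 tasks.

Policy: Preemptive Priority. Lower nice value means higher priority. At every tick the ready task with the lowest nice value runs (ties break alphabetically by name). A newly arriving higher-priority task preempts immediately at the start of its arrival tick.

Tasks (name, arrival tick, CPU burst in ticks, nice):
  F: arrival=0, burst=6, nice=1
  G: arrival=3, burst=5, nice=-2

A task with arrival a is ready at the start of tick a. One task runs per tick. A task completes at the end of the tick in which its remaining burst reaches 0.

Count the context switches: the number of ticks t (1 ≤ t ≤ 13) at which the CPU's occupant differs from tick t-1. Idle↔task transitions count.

t=0: ready={F} → run F
t=1: ready={F} → run F
t=2: ready={F} → run F
t=3: ready={F,G} → run G
t=4: ready={F,G} → run G
t=5: ready={F,G} → run G
t=6: ready={F,G} → run G
t=7: ready={F,G} → run G
t=8: ready={F} → run F
t=9: ready={F} → run F
t=10: ready={F} → run F
t=11: (idle)
t=12: (idle)
t=13: (idle)

context switches = 3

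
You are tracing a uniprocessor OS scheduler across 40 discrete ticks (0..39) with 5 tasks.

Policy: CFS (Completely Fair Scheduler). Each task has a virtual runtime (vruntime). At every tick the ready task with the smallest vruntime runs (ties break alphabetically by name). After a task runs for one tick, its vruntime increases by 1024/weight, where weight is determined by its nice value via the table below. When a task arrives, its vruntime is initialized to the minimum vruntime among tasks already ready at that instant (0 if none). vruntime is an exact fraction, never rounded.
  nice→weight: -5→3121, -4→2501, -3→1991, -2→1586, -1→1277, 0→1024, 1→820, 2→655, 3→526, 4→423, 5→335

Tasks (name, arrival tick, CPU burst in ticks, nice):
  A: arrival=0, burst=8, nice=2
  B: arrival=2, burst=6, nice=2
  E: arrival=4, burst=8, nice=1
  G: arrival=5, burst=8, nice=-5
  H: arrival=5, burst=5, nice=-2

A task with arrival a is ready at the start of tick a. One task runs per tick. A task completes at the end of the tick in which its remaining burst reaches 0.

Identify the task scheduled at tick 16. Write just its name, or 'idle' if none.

t=0: vr[A=0] → run A
t=1: vr[A=1024/655] → run A
t=2: vr[A=2048/655 B=2048/655] → run A
t=3: vr[A=3072/655 B=2048/655] → run B
t=4: vr[A=3072/655 B=3072/655 E=3072/655] → run A
t=5: vr[A=4096/655 B=3072/655 E=3072/655 G=3072/655 H=3072/655] → run B
t=6: vr[A=4096/655 B=4096/655 E=3072/655 G=3072/655 H=3072/655] → run E
t=7: vr[A=4096/655 B=4096/655 E=159488/26855 G=3072/655 H=3072/655] → run G
t=8: vr[A=4096/655 B=4096/655 E=159488/26855 G=10258432/2044255 H=3072/655] → run H
t=9: vr[A=4096/655 B=4096/655 E=159488/26855 G=10258432/2044255 H=2771456/519415] → run G
t=10: vr[A=4096/655 B=4096/655 E=159488/26855 G=10929152/2044255 H=2771456/519415] → run H
t=11: vr[A=4096/655 B=4096/655 E=159488/26855 G=10929152/2044255 H=3106816/519415] → run G
t=12: vr[A=4096/655 B=4096/655 E=159488/26855 G=11599872/2044255 H=3106816/519415] → run G
t=13: vr[A=4096/655 B=4096/655 E=159488/26855 G=12270592/2044255 H=3106816/519415] → run E
t=14: vr[A=4096/655 B=4096/655 E=193024/26855 G=12270592/2044255 H=3106816/519415] → run H
t=15: vr[A=4096/655 B=4096/655 E=193024/26855 G=12270592/2044255 H=3442176/519415] → run G
t=16: vr[A=4096/655 B=4096/655 E=193024/26855 G=12941312/2044255 H=3442176/519415] → run A
t=17: vr[A=1024/131 B=4096/655 E=193024/26855 G=12941312/2044255 H=3442176/519415] → run B
t=18: vr[A=1024/131 B=1024/131 E=193024/26855 G=12941312/2044255 H=3442176/519415] → run G
t=19: vr[A=1024/131 B=1024/131 E=193024/26855 G=13612032/2044255 H=3442176/519415] → run H
t=20: vr[A=1024/131 B=1024/131 E=193024/26855 G=13612032/2044255 H=3777536/519415] → run G
t=21: vr[A=1024/131 B=1024/131 E=193024/26855 G=14282752/2044255 H=3777536/519415] → run G
t=22: vr[A=1024/131 B=1024/131 E=193024/26855 H=3777536/519415] → run E
t=23: vr[A=1024/131 B=1024/131 E=45312/5371 H=3777536/519415] → run H
t=24: vr[A=1024/131 B=1024/131 E=45312/5371] → run A
t=25: vr[A=6144/655 B=1024/131 E=45312/5371] → run B
t=26: vr[A=6144/655 B=6144/655 E=45312/5371] → run E
t=27: vr[A=6144/655 B=6144/655 E=260096/26855] → run A
t=28: vr[A=7168/655 B=6144/655 E=260096/26855] → run B
t=29: vr[A=7168/655 B=7168/655 E=260096/26855] → run E
t=30: vr[A=7168/655 B=7168/655 E=293632/26855] → run E
t=31: vr[A=7168/655 B=7168/655 E=327168/26855] → run A
t=32: vr[B=7168/655 E=327168/26855] → run B
t=33: vr[E=327168/26855] → run E
t=34: vr[E=360704/26855] → run E
t=35: (idle)
t=36: (idle)
t=37: (idle)
t=38: (idle)
t=39: (idle)

running at tick 16 = A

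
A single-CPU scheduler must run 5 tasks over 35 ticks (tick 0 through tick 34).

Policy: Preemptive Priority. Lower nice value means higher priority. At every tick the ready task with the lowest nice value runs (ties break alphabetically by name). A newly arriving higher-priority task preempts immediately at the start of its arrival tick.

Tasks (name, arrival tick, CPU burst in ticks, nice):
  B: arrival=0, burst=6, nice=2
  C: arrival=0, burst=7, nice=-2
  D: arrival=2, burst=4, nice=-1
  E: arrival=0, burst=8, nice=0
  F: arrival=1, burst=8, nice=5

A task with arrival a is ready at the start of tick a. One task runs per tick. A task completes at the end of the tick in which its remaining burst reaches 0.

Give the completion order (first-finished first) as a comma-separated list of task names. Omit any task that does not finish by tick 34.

completion order = C, D, E, B, F

t=0: ready={B,C,E} → run C
t=1: ready={B,C,E,F} → run C
t=2: ready={B,C,D,E,F} → run C
t=3: ready={B,C,D,E,F} → run C
t=4: ready={B,C,D,E,F} → run C
t=5: ready={B,C,D,E,F} → run C
t=6: ready={B,C,D,E,F} → run C
t=7: ready={B,D,E,F} → run D
t=8: ready={B,D,E,F} → run D
t=9: ready={B,D,E,F} → run D
t=10: ready={B,D,E,F} → run D
t=11: ready={B,E,F} → run E
t=12: ready={B,E,F} → run E
t=13: ready={B,E,F} → run E
t=14: ready={B,E,F} → run E
t=15: ready={B,E,F} → run E
t=16: ready={B,E,F} → run E
t=17: ready={B,E,F} → run E
t=18: ready={B,E,F} → run E
t=19: ready={B,F} → run B
t=20: ready={B,F} → run B
t=21: ready={B,F} → run B
t=22: ready={B,F} → run B
t=23: ready={B,F} → run B
t=24: ready={B,F} → run B
t=25: ready={F} → run F
t=26: ready={F} → run F
t=27: ready={F} → run F
t=28: ready={F} → run F
t=29: ready={F} → run F
t=30: ready={F} → run F
t=31: ready={F} → run F
t=32: ready={F} → run F
t=33: (idle)
t=34: (idle)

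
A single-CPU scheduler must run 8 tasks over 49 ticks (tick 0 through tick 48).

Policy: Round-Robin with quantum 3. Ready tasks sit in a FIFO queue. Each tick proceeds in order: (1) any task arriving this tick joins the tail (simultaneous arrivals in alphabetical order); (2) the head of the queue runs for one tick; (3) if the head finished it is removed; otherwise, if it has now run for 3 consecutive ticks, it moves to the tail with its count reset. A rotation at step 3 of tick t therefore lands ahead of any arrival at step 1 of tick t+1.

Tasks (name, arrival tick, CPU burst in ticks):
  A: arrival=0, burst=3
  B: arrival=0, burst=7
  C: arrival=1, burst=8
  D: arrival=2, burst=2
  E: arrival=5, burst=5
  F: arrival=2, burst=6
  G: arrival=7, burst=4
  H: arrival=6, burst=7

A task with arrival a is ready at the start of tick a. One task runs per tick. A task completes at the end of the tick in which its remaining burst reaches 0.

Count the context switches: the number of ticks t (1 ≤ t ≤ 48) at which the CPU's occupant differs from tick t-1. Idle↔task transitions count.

t=0: queue=[A,B] q_used=0 → run A
t=1: queue=[A,B,C] q_used=1 → run A
t=2: queue=[A,B,C,D,F] q_used=2 → run A
t=3: queue=[B,C,D,F] q_used=0 → run B
t=4: queue=[B,C,D,F] q_used=1 → run B
t=5: queue=[B,C,D,F,E] q_used=2 → run B
t=6: queue=[C,D,F,E,B,H] q_used=0 → run C
t=7: queue=[C,D,F,E,B,H,G] q_used=1 → run C
t=8: queue=[C,D,F,E,B,H,G] q_used=2 → run C
t=9: queue=[D,F,E,B,H,G,C] q_used=0 → run D
t=10: queue=[D,F,E,B,H,G,C] q_used=1 → run D
t=11: queue=[F,E,B,H,G,C] q_used=0 → run F
t=12: queue=[F,E,B,H,G,C] q_used=1 → run F
t=13: queue=[F,E,B,H,G,C] q_used=2 → run F
t=14: queue=[E,B,H,G,C,F] q_used=0 → run E
t=15: queue=[E,B,H,G,C,F] q_used=1 → run E
t=16: queue=[E,B,H,G,C,F] q_used=2 → run E
t=17: queue=[B,H,G,C,F,E] q_used=0 → run B
t=18: queue=[B,H,G,C,F,E] q_used=1 → run B
t=19: queue=[B,H,G,C,F,E] q_used=2 → run B
t=20: queue=[H,G,C,F,E,B] q_used=0 → run H
t=21: queue=[H,G,C,F,E,B] q_used=1 → run H
t=22: queue=[H,G,C,F,E,B] q_used=2 → run H
t=23: queue=[G,C,F,E,B,H] q_used=0 → run G
t=24: queue=[G,C,F,E,B,H] q_used=1 → run G
t=25: queue=[G,C,F,E,B,H] q_used=2 → run G
t=26: queue=[C,F,E,B,H,G] q_used=0 → run C
t=27: queue=[C,F,E,B,H,G] q_used=1 → run C
t=28: queue=[C,F,E,B,H,G] q_used=2 → run C
t=29: queue=[F,E,B,H,G,C] q_used=0 → run F
t=30: queue=[F,E,B,H,G,C] q_used=1 → run F
t=31: queue=[F,E,B,H,G,C] q_used=2 → run F
t=32: queue=[E,B,H,G,C] q_used=0 → run E
t=33: queue=[E,B,H,G,C] q_used=1 → run E
t=34: queue=[B,H,G,C] q_used=0 → run B
t=35: queue=[H,G,C] q_used=0 → run H
t=36: queue=[H,G,C] q_used=1 → run H
t=37: queue=[H,G,C] q_used=2 → run H
t=38: queue=[G,C,H] q_used=0 → run G
t=39: queue=[C,H] q_used=0 → run C
t=40: queue=[C,H] q_used=1 → run C
t=41: queue=[H] q_used=0 → run H
t=42: (idle)
t=43: (idle)
t=44: (idle)
t=45: (idle)
t=46: (idle)
t=47: (idle)
t=48: (idle)

context switches = 17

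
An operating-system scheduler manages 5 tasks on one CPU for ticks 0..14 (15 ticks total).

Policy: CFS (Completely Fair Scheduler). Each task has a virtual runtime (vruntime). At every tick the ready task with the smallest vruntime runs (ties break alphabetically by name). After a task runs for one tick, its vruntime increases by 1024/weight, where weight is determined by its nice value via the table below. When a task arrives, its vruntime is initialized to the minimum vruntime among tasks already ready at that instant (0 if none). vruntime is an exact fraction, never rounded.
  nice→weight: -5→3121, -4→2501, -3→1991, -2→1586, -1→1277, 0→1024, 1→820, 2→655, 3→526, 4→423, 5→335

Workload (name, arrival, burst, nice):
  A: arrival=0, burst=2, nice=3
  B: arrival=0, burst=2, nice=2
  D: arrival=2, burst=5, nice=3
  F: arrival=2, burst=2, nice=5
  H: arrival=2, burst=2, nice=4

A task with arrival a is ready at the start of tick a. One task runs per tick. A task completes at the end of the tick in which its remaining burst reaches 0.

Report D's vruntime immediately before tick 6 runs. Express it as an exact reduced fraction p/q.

t=0: vr[A=0 B=0] → run A
t=1: vr[A=512/263 B=0] → run B
t=2: vr[A=512/263 B=1024/655 D=1024/655 F=1024/655 H=1024/655] → run B
t=3: vr[A=512/263 D=1024/655 F=1024/655 H=1024/655] → run D
t=4: vr[A=512/263 D=604672/172265 F=1024/655 H=1024/655] → run F
t=5: vr[A=512/263 D=604672/172265 F=202752/43885 H=1024/655] → run H
t=6: vr[A=512/263 D=604672/172265 F=202752/43885 H=1103872/277065] → run A
t=7: vr[D=604672/172265 F=202752/43885 H=1103872/277065] → run D
t=8: vr[D=940032/172265 F=202752/43885 H=1103872/277065] → run H
t=9: vr[D=940032/172265 F=202752/43885] → run F
t=10: vr[D=940032/172265] → run D
t=11: vr[D=1275392/172265] → run D
t=12: vr[D=1610752/172265] → run D
t=13: (idle)
t=14: (idle)

vruntime(D, start of tick 6) = 604672/172265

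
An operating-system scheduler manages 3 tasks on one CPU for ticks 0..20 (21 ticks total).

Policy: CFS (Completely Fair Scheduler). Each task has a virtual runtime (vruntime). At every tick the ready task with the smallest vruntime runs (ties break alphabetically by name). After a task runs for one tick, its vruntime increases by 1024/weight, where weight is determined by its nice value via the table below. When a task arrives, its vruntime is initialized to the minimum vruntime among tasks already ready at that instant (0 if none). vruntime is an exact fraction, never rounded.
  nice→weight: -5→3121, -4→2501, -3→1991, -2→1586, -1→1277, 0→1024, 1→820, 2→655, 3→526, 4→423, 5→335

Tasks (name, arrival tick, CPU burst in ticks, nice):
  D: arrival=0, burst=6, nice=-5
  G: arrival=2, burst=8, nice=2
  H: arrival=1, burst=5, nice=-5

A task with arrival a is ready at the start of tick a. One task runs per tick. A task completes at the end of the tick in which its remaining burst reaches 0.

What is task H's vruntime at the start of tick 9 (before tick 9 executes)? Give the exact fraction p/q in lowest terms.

vruntime(H, start of tick 9) = 4096/3121

t=0: vr[D=0] → run D
t=1: vr[D=1024/3121 H=1024/3121] → run D
t=2: vr[D=2048/3121 G=1024/3121 H=1024/3121] → run G
t=3: vr[D=2048/3121 G=3866624/2044255 H=1024/3121] → run H
t=4: vr[D=2048/3121 G=3866624/2044255 H=2048/3121] → run D
t=5: vr[D=3072/3121 G=3866624/2044255 H=2048/3121] → run H
t=6: vr[D=3072/3121 G=3866624/2044255 H=3072/3121] → run D
t=7: vr[D=4096/3121 G=3866624/2044255 H=3072/3121] → run H
t=8: vr[D=4096/3121 G=3866624/2044255 H=4096/3121] → run D
t=9: vr[D=5120/3121 G=3866624/2044255 H=4096/3121] → run H
t=10: vr[D=5120/3121 G=3866624/2044255 H=5120/3121] → run D
t=11: vr[G=3866624/2044255 H=5120/3121] → run H
t=12: vr[G=3866624/2044255] → run G
t=13: vr[G=7062528/2044255] → run G
t=14: vr[G=10258432/2044255] → run G
t=15: vr[G=13454336/2044255] → run G
t=16: vr[G=3330048/408851] → run G
t=17: vr[G=19846144/2044255] → run G
t=18: vr[G=23042048/2044255] → run G
t=19: (idle)
t=20: (idle)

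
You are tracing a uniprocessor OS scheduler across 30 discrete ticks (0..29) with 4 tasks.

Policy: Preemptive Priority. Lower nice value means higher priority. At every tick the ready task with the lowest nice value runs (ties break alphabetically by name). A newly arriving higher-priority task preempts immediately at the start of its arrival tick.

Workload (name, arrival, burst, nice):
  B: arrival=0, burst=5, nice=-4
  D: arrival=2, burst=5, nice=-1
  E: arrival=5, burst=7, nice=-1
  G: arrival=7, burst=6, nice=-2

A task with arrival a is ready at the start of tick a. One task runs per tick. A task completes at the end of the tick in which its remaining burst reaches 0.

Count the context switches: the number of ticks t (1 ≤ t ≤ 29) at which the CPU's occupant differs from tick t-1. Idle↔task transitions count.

context switches = 5

t=0: ready={B} → run B
t=1: ready={B} → run B
t=2: ready={B,D} → run B
t=3: ready={B,D} → run B
t=4: ready={B,D} → run B
t=5: ready={D,E} → run D
t=6: ready={D,E} → run D
t=7: ready={D,E,G} → run G
t=8: ready={D,E,G} → run G
t=9: ready={D,E,G} → run G
t=10: ready={D,E,G} → run G
t=11: ready={D,E,G} → run G
t=12: ready={D,E,G} → run G
t=13: ready={D,E} → run D
t=14: ready={D,E} → run D
t=15: ready={D,E} → run D
t=16: ready={E} → run E
t=17: ready={E} → run E
t=18: ready={E} → run E
t=19: ready={E} → run E
t=20: ready={E} → run E
t=21: ready={E} → run E
t=22: ready={E} → run E
t=23: (idle)
t=24: (idle)
t=25: (idle)
t=26: (idle)
t=27: (idle)
t=28: (idle)
t=29: (idle)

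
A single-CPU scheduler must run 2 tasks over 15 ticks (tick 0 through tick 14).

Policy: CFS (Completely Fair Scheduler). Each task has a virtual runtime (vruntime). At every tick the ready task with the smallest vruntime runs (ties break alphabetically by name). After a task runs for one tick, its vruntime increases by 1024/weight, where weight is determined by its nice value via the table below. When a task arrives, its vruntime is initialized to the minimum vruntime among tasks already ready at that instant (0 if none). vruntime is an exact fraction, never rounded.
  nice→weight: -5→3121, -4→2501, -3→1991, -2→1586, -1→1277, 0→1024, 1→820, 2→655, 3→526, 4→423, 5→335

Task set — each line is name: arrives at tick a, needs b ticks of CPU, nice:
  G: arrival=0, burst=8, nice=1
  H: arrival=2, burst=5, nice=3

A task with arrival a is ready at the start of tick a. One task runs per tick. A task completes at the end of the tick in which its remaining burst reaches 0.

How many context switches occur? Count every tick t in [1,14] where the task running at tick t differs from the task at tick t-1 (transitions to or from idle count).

t=0: vr[G=0] → run G
t=1: vr[G=256/205] → run G
t=2: vr[G=512/205 H=512/205] → run G
t=3: vr[G=768/205 H=512/205] → run H
t=4: vr[G=768/205 H=239616/53915] → run G
t=5: vr[G=1024/205 H=239616/53915] → run H
t=6: vr[G=1024/205 H=344576/53915] → run G
t=7: vr[G=256/41 H=344576/53915] → run G
t=8: vr[G=1536/205 H=344576/53915] → run H
t=9: vr[G=1536/205 H=449536/53915] → run G
t=10: vr[G=1792/205 H=449536/53915] → run H
t=11: vr[G=1792/205 H=554496/53915] → run G
t=12: vr[H=554496/53915] → run H
t=13: (idle)
t=14: (idle)

context switches = 10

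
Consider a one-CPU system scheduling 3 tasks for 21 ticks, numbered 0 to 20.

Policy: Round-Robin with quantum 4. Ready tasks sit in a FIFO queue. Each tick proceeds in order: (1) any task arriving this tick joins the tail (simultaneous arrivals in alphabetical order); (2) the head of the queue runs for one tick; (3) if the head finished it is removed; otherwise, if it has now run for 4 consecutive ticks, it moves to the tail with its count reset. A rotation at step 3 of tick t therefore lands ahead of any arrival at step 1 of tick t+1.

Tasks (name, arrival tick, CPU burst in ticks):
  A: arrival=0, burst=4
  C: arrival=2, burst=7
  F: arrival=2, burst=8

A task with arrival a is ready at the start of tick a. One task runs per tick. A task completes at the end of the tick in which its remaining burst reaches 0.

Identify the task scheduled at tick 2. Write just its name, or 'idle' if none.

t=0: queue=[A] q_used=0 → run A
t=1: queue=[A] q_used=1 → run A
t=2: queue=[A,C,F] q_used=2 → run A
t=3: queue=[A,C,F] q_used=3 → run A
t=4: queue=[C,F] q_used=0 → run C
t=5: queue=[C,F] q_used=1 → run C
t=6: queue=[C,F] q_used=2 → run C
t=7: queue=[C,F] q_used=3 → run C
t=8: queue=[F,C] q_used=0 → run F
t=9: queue=[F,C] q_used=1 → run F
t=10: queue=[F,C] q_used=2 → run F
t=11: queue=[F,C] q_used=3 → run F
t=12: queue=[C,F] q_used=0 → run C
t=13: queue=[C,F] q_used=1 → run C
t=14: queue=[C,F] q_used=2 → run C
t=15: queue=[F] q_used=0 → run F
t=16: queue=[F] q_used=1 → run F
t=17: queue=[F] q_used=2 → run F
t=18: queue=[F] q_used=3 → run F
t=19: (idle)
t=20: (idle)

running at tick 2 = A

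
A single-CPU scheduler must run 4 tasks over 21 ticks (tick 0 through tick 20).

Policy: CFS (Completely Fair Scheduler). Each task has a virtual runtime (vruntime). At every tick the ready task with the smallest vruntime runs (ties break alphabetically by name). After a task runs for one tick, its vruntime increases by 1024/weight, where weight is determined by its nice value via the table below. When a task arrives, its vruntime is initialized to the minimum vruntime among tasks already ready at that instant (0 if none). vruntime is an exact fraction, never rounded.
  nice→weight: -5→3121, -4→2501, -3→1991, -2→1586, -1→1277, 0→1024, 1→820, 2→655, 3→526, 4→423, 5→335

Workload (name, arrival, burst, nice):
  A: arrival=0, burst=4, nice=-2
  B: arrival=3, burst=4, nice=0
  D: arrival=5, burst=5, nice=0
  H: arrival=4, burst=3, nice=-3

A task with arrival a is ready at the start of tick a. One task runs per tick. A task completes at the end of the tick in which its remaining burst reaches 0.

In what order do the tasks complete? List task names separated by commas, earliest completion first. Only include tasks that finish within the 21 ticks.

completion order = A, H, B, D

t=0: vr[A=0] → run A
t=1: vr[A=512/793] → run A
t=2: vr[A=1024/793] → run A
t=3: vr[A=1536/793 B=1536/793] → run A
t=4: vr[B=1536/793 H=1536/793] → run B
t=5: vr[B=2329/793 D=1536/793 H=1536/793] → run D
t=6: vr[B=2329/793 D=2329/793 H=1536/793] → run H
t=7: vr[B=2329/793 D=2329/793 H=3870208/1578863] → run H
t=8: vr[B=2329/793 D=2329/793 H=4682240/1578863] → run B
t=9: vr[B=3122/793 D=2329/793 H=4682240/1578863] → run D
t=10: vr[B=3122/793 D=3122/793 H=4682240/1578863] → run H
t=11: vr[B=3122/793 D=3122/793] → run B
t=12: vr[B=3915/793 D=3122/793] → run D
t=13: vr[B=3915/793 D=3915/793] → run B
t=14: vr[D=3915/793] → run D
t=15: vr[D=4708/793] → run D
t=16: (idle)
t=17: (idle)
t=18: (idle)
t=19: (idle)
t=20: (idle)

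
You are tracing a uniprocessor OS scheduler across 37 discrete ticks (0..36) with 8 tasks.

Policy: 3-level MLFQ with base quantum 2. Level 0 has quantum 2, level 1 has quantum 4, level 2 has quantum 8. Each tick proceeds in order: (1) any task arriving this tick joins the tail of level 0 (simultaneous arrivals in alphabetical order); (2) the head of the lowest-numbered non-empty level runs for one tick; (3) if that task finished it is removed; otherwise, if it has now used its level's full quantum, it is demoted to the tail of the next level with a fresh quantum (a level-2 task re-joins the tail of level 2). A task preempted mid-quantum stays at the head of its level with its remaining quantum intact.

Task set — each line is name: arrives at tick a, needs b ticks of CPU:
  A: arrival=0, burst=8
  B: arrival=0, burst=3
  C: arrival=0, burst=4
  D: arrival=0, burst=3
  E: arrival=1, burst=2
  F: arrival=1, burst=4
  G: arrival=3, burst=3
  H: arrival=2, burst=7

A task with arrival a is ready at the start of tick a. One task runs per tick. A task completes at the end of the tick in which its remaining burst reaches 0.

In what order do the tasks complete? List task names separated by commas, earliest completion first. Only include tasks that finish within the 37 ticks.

t=0: L0/L1/L2 = ABCD/-/- → run A
t=1: L0/L1/L2 = ABCDEF/-/- → run A
t=2: L0/L1/L2 = BCDEFH/A/- → run B
t=3: L0/L1/L2 = BCDEFHG/A/- → run B
t=4: L0/L1/L2 = CDEFHG/AB/- → run C
t=5: L0/L1/L2 = CDEFHG/AB/- → run C
t=6: L0/L1/L2 = DEFHG/ABC/- → run D
t=7: L0/L1/L2 = DEFHG/ABC/- → run D
t=8: L0/L1/L2 = EFHG/ABCD/- → run E
t=9: L0/L1/L2 = EFHG/ABCD/- → run E
t=10: L0/L1/L2 = FHG/ABCD/- → run F
t=11: L0/L1/L2 = FHG/ABCD/- → run F
t=12: L0/L1/L2 = HG/ABCDF/- → run H
t=13: L0/L1/L2 = HG/ABCDF/- → run H
t=14: L0/L1/L2 = G/ABCDFH/- → run G
t=15: L0/L1/L2 = G/ABCDFH/- → run G
t=16: L0/L1/L2 = -/ABCDFHG/- → run A
t=17: L0/L1/L2 = -/ABCDFHG/- → run A
t=18: L0/L1/L2 = -/ABCDFHG/- → run A
t=19: L0/L1/L2 = -/ABCDFHG/- → run A
t=20: L0/L1/L2 = -/BCDFHG/A → run B
t=21: L0/L1/L2 = -/CDFHG/A → run C
t=22: L0/L1/L2 = -/CDFHG/A → run C
t=23: L0/L1/L2 = -/DFHG/A → run D
t=24: L0/L1/L2 = -/FHG/A → run F
t=25: L0/L1/L2 = -/FHG/A → run F
t=26: L0/L1/L2 = -/HG/A → run H
t=27: L0/L1/L2 = -/HG/A → run H
t=28: L0/L1/L2 = -/HG/A → run H
t=29: L0/L1/L2 = -/HG/A → run H
t=30: L0/L1/L2 = -/G/AH → run G
t=31: L0/L1/L2 = -/-/AH → run A
t=32: L0/L1/L2 = -/-/AH → run A
t=33: L0/L1/L2 = -/-/H → run H
t=34: (idle)
t=35: (idle)
t=36: (idle)

completion order = E, B, C, D, F, G, A, H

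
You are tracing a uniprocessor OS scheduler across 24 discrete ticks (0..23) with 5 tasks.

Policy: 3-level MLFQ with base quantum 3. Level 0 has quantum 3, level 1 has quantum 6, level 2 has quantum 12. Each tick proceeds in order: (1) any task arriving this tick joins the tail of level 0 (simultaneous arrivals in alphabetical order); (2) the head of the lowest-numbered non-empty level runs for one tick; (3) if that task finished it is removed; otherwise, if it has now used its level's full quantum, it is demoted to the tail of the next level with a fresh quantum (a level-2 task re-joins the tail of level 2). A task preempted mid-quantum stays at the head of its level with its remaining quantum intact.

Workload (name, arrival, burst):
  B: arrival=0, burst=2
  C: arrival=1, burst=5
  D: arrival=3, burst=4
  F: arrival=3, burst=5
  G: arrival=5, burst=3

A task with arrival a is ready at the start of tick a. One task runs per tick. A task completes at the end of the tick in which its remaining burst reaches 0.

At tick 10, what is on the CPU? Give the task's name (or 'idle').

t=0: L0/L1/L2 = B/-/- → run B
t=1: L0/L1/L2 = BC/-/- → run B
t=2: L0/L1/L2 = C/-/- → run C
t=3: L0/L1/L2 = CDF/-/- → run C
t=4: L0/L1/L2 = CDF/-/- → run C
t=5: L0/L1/L2 = DFG/C/- → run D
t=6: L0/L1/L2 = DFG/C/- → run D
t=7: L0/L1/L2 = DFG/C/- → run D
t=8: L0/L1/L2 = FG/CD/- → run F
t=9: L0/L1/L2 = FG/CD/- → run F
t=10: L0/L1/L2 = FG/CD/- → run F
t=11: L0/L1/L2 = G/CDF/- → run G
t=12: L0/L1/L2 = G/CDF/- → run G
t=13: L0/L1/L2 = G/CDF/- → run G
t=14: L0/L1/L2 = -/CDF/- → run C
t=15: L0/L1/L2 = -/CDF/- → run C
t=16: L0/L1/L2 = -/DF/- → run D
t=17: L0/L1/L2 = -/F/- → run F
t=18: L0/L1/L2 = -/F/- → run F
t=19: (idle)
t=20: (idle)
t=21: (idle)
t=22: (idle)
t=23: (idle)

running at tick 10 = F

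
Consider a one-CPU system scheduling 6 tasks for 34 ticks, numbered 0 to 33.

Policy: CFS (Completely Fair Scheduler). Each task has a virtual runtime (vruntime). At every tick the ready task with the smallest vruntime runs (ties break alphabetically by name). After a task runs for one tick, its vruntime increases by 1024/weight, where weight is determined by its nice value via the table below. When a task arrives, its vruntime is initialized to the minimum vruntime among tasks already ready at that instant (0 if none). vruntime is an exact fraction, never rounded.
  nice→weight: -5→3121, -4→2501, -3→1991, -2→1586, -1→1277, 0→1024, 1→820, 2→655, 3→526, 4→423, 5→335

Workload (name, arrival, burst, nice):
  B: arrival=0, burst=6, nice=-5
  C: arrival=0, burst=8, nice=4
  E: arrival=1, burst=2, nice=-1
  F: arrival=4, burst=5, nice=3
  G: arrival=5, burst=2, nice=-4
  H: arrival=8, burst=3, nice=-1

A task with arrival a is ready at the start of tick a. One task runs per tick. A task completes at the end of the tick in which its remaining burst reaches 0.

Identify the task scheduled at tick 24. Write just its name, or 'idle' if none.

running at tick 24 = C

t=0: vr[B=0 C=0] → run B
t=1: vr[B=1024/3121 C=0 E=0] → run C
t=2: vr[B=1024/3121 C=1024/423 E=0] → run E
t=3: vr[B=1024/3121 C=1024/423 E=1024/1277] → run B
t=4: vr[B=2048/3121 C=1024/423 E=1024/1277 F=2048/3121] → run B
t=5: vr[B=3072/3121 C=1024/423 E=1024/1277 F=2048/3121 G=2048/3121] → run F
t=6: vr[B=3072/3121 C=1024/423 E=1024/1277 F=2136576/820823 G=2048/3121] → run G
t=7: vr[B=3072/3121 C=1024/423 E=1024/1277 F=2136576/820823 G=8317952/7805621] → run E
t=8: vr[B=3072/3121 C=1024/423 F=2136576/820823 G=8317952/7805621 H=3072/3121] → run B
t=9: vr[B=4096/3121 C=1024/423 F=2136576/820823 G=8317952/7805621 H=3072/3121] → run H
t=10: vr[B=4096/3121 C=1024/423 F=2136576/820823 G=8317952/7805621 H=7118848/3985517] → run G
t=11: vr[B=4096/3121 C=1024/423 F=2136576/820823 H=7118848/3985517] → run B
t=12: vr[B=5120/3121 C=1024/423 F=2136576/820823 H=7118848/3985517] → run B
t=13: vr[C=1024/423 F=2136576/820823 H=7118848/3985517] → run H
t=14: vr[C=1024/423 F=2136576/820823 H=10314752/3985517] → run C
t=15: vr[C=2048/423 F=2136576/820823 H=10314752/3985517] → run H
t=16: vr[C=2048/423 F=2136576/820823] → run F
t=17: vr[C=2048/423 F=3734528/820823] → run F
t=18: vr[C=2048/423 F=5332480/820823] → run C
t=19: vr[C=1024/141 F=5332480/820823] → run F
t=20: vr[C=1024/141 F=6930432/820823] → run C
t=21: vr[C=4096/423 F=6930432/820823] → run F
t=22: vr[C=4096/423] → run C
t=23: vr[C=5120/423] → run C
t=24: vr[C=2048/141] → run C
t=25: vr[C=7168/423] → run C
t=26: (idle)
t=27: (idle)
t=28: (idle)
t=29: (idle)
t=30: (idle)
t=31: (idle)
t=32: (idle)
t=33: (idle)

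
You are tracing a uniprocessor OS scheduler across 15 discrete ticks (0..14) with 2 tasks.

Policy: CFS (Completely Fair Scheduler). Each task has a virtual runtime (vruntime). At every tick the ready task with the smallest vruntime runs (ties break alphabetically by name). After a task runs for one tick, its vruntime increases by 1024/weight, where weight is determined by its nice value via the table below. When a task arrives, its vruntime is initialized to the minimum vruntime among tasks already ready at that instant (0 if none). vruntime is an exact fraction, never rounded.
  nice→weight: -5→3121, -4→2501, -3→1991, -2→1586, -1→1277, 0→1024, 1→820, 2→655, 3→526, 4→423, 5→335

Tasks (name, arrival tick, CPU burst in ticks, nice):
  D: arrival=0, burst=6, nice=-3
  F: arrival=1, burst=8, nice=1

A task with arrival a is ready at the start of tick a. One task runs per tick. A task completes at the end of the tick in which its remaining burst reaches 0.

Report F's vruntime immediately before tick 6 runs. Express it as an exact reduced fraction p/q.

t=0: vr[D=0] → run D
t=1: vr[D=1024/1991 F=1024/1991] → run D
t=2: vr[D=2048/1991 F=1024/1991] → run F
t=3: vr[D=2048/1991 F=719616/408155] → run D
t=4: vr[D=3072/1991 F=719616/408155] → run D
t=5: vr[D=4096/1991 F=719616/408155] → run F
t=6: vr[D=4096/1991 F=1229312/408155] → run D
t=7: vr[D=5120/1991 F=1229312/408155] → run D
t=8: vr[F=1229312/408155] → run F
t=9: vr[F=1739008/408155] → run F
t=10: vr[F=2248704/408155] → run F
t=11: vr[F=551680/81631] → run F
t=12: vr[F=3268096/408155] → run F
t=13: vr[F=3777792/408155] → run F
t=14: (idle)

vruntime(F, start of tick 6) = 1229312/408155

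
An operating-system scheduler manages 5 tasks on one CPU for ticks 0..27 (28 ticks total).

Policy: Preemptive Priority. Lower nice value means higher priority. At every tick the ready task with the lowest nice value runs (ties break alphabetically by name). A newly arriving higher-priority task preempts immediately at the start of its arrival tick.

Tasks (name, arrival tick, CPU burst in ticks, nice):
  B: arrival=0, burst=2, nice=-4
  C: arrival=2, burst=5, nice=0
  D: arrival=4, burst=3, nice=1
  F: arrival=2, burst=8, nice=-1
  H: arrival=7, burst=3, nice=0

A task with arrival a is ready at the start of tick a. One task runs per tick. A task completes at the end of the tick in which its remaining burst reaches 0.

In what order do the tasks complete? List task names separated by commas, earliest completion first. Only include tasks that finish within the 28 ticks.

t=0: ready={B} → run B
t=1: ready={B} → run B
t=2: ready={C,F} → run F
t=3: ready={C,F} → run F
t=4: ready={C,D,F} → run F
t=5: ready={C,D,F} → run F
t=6: ready={C,D,F} → run F
t=7: ready={C,D,F,H} → run F
t=8: ready={C,D,F,H} → run F
t=9: ready={C,D,F,H} → run F
t=10: ready={C,D,H} → run C
t=11: ready={C,D,H} → run C
t=12: ready={C,D,H} → run C
t=13: ready={C,D,H} → run C
t=14: ready={C,D,H} → run C
t=15: ready={D,H} → run H
t=16: ready={D,H} → run H
t=17: ready={D,H} → run H
t=18: ready={D} → run D
t=19: ready={D} → run D
t=20: ready={D} → run D
t=21: (idle)
t=22: (idle)
t=23: (idle)
t=24: (idle)
t=25: (idle)
t=26: (idle)
t=27: (idle)

completion order = B, F, C, H, D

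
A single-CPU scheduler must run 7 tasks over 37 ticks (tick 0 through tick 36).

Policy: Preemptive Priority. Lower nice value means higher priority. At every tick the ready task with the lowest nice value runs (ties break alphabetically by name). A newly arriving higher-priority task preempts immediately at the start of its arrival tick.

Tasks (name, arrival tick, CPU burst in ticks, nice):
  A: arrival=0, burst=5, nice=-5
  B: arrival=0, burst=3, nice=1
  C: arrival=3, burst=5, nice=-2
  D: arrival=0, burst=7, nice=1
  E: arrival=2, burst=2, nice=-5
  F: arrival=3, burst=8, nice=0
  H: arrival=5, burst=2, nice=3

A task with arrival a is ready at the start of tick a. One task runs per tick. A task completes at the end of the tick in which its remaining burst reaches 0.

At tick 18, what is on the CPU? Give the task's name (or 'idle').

t=0: ready={A,B,D} → run A
t=1: ready={A,B,D} → run A
t=2: ready={A,B,D,E} → run A
t=3: ready={A,B,C,D,E,F} → run A
t=4: ready={A,B,C,D,E,F} → run A
t=5: ready={B,C,D,E,F,H} → run E
t=6: ready={B,C,D,E,F,H} → run E
t=7: ready={B,C,D,F,H} → run C
t=8: ready={B,C,D,F,H} → run C
t=9: ready={B,C,D,F,H} → run C
t=10: ready={B,C,D,F,H} → run C
t=11: ready={B,C,D,F,H} → run C
t=12: ready={B,D,F,H} → run F
t=13: ready={B,D,F,H} → run F
t=14: ready={B,D,F,H} → run F
t=15: ready={B,D,F,H} → run F
t=16: ready={B,D,F,H} → run F
t=17: ready={B,D,F,H} → run F
t=18: ready={B,D,F,H} → run F
t=19: ready={B,D,F,H} → run F
t=20: ready={B,D,H} → run B
t=21: ready={B,D,H} → run B
t=22: ready={B,D,H} → run B
t=23: ready={D,H} → run D
t=24: ready={D,H} → run D
t=25: ready={D,H} → run D
t=26: ready={D,H} → run D
t=27: ready={D,H} → run D
t=28: ready={D,H} → run D
t=29: ready={D,H} → run D
t=30: ready={H} → run H
t=31: ready={H} → run H
t=32: (idle)
t=33: (idle)
t=34: (idle)
t=35: (idle)
t=36: (idle)

running at tick 18 = F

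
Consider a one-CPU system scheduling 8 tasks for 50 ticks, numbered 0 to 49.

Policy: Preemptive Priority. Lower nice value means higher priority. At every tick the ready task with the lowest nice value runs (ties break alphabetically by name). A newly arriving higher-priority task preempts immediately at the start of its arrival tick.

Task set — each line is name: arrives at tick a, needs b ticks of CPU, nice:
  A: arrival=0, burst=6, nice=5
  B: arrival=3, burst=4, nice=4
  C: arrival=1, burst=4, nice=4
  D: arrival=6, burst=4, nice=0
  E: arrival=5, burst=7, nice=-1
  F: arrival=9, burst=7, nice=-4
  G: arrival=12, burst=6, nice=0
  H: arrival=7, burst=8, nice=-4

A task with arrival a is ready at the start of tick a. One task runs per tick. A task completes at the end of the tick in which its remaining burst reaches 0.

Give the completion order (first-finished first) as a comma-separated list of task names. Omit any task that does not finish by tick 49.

completion order = F, H, E, D, G, B, C, A

t=0: ready={A} → run A
t=1: ready={A,C} → run C
t=2: ready={A,C} → run C
t=3: ready={A,B,C} → run B
t=4: ready={A,B,C} → run B
t=5: ready={A,B,C,E} → run E
t=6: ready={A,B,C,D,E} → run E
t=7: ready={A,B,C,D,E,H} → run H
t=8: ready={A,B,C,D,E,H} → run H
t=9: ready={A,B,C,D,E,F,H} → run F
t=10: ready={A,B,C,D,E,F,H} → run F
t=11: ready={A,B,C,D,E,F,H} → run F
t=12: ready={A,B,C,D,E,F,G,H} → run F
t=13: ready={A,B,C,D,E,F,G,H} → run F
t=14: ready={A,B,C,D,E,F,G,H} → run F
t=15: ready={A,B,C,D,E,F,G,H} → run F
t=16: ready={A,B,C,D,E,G,H} → run H
t=17: ready={A,B,C,D,E,G,H} → run H
t=18: ready={A,B,C,D,E,G,H} → run H
t=19: ready={A,B,C,D,E,G,H} → run H
t=20: ready={A,B,C,D,E,G,H} → run H
t=21: ready={A,B,C,D,E,G,H} → run H
t=22: ready={A,B,C,D,E,G} → run E
t=23: ready={A,B,C,D,E,G} → run E
t=24: ready={A,B,C,D,E,G} → run E
t=25: ready={A,B,C,D,E,G} → run E
t=26: ready={A,B,C,D,E,G} → run E
t=27: ready={A,B,C,D,G} → run D
t=28: ready={A,B,C,D,G} → run D
t=29: ready={A,B,C,D,G} → run D
t=30: ready={A,B,C,D,G} → run D
t=31: ready={A,B,C,G} → run G
t=32: ready={A,B,C,G} → run G
t=33: ready={A,B,C,G} → run G
t=34: ready={A,B,C,G} → run G
t=35: ready={A,B,C,G} → run G
t=36: ready={A,B,C,G} → run G
t=37: ready={A,B,C} → run B
t=38: ready={A,B,C} → run B
t=39: ready={A,C} → run C
t=40: ready={A,C} → run C
t=41: ready={A} → run A
t=42: ready={A} → run A
t=43: ready={A} → run A
t=44: ready={A} → run A
t=45: ready={A} → run A
t=46: (idle)
t=47: (idle)
t=48: (idle)
t=49: (idle)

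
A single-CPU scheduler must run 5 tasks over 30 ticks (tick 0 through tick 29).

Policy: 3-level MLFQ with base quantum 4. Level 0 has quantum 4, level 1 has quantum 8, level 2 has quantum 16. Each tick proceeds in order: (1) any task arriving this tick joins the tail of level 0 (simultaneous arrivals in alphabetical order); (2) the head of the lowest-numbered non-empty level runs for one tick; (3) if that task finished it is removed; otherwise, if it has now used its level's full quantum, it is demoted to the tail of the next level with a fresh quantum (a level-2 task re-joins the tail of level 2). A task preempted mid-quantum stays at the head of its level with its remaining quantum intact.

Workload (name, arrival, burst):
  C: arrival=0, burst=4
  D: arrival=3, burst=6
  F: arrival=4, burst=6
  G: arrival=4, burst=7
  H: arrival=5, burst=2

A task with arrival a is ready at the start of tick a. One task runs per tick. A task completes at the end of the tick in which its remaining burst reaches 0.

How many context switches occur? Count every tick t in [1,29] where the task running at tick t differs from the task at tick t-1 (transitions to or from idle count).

t=0: L0/L1/L2 = C/-/- → run C
t=1: L0/L1/L2 = C/-/- → run C
t=2: L0/L1/L2 = C/-/- → run C
t=3: L0/L1/L2 = CD/-/- → run C
t=4: L0/L1/L2 = DFG/-/- → run D
t=5: L0/L1/L2 = DFGH/-/- → run D
t=6: L0/L1/L2 = DFGH/-/- → run D
t=7: L0/L1/L2 = DFGH/-/- → run D
t=8: L0/L1/L2 = FGH/D/- → run F
t=9: L0/L1/L2 = FGH/D/- → run F
t=10: L0/L1/L2 = FGH/D/- → run F
t=11: L0/L1/L2 = FGH/D/- → run F
t=12: L0/L1/L2 = GH/DF/- → run G
t=13: L0/L1/L2 = GH/DF/- → run G
t=14: L0/L1/L2 = GH/DF/- → run G
t=15: L0/L1/L2 = GH/DF/- → run G
t=16: L0/L1/L2 = H/DFG/- → run H
t=17: L0/L1/L2 = H/DFG/- → run H
t=18: L0/L1/L2 = -/DFG/- → run D
t=19: L0/L1/L2 = -/DFG/- → run D
t=20: L0/L1/L2 = -/FG/- → run F
t=21: L0/L1/L2 = -/FG/- → run F
t=22: L0/L1/L2 = -/G/- → run G
t=23: L0/L1/L2 = -/G/- → run G
t=24: L0/L1/L2 = -/G/- → run G
t=25: (idle)
t=26: (idle)
t=27: (idle)
t=28: (idle)
t=29: (idle)

context switches = 8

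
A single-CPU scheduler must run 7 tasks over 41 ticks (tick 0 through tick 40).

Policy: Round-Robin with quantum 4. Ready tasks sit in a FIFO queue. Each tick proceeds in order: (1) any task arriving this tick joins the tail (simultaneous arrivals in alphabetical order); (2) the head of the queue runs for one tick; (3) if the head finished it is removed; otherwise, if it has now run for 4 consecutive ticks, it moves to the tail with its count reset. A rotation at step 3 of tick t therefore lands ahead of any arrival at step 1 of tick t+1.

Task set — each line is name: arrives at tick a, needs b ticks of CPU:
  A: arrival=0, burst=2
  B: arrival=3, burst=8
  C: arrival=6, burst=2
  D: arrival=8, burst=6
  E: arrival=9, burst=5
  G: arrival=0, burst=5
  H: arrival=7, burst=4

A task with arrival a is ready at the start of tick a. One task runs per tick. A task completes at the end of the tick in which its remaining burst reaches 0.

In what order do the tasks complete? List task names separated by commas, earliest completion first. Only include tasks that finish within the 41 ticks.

t=0: queue=[A,G] q_used=0 → run A
t=1: queue=[A,G] q_used=1 → run A
t=2: queue=[G] q_used=0 → run G
t=3: queue=[G,B] q_used=1 → run G
t=4: queue=[G,B] q_used=2 → run G
t=5: queue=[G,B] q_used=3 → run G
t=6: queue=[B,G,C] q_used=0 → run B
t=7: queue=[B,G,C,H] q_used=1 → run B
t=8: queue=[B,G,C,H,D] q_used=2 → run B
t=9: queue=[B,G,C,H,D,E] q_used=3 → run B
t=10: queue=[G,C,H,D,E,B] q_used=0 → run G
t=11: queue=[C,H,D,E,B] q_used=0 → run C
t=12: queue=[C,H,D,E,B] q_used=1 → run C
t=13: queue=[H,D,E,B] q_used=0 → run H
t=14: queue=[H,D,E,B] q_used=1 → run H
t=15: queue=[H,D,E,B] q_used=2 → run H
t=16: queue=[H,D,E,B] q_used=3 → run H
t=17: queue=[D,E,B] q_used=0 → run D
t=18: queue=[D,E,B] q_used=1 → run D
t=19: queue=[D,E,B] q_used=2 → run D
t=20: queue=[D,E,B] q_used=3 → run D
t=21: queue=[E,B,D] q_used=0 → run E
t=22: queue=[E,B,D] q_used=1 → run E
t=23: queue=[E,B,D] q_used=2 → run E
t=24: queue=[E,B,D] q_used=3 → run E
t=25: queue=[B,D,E] q_used=0 → run B
t=26: queue=[B,D,E] q_used=1 → run B
t=27: queue=[B,D,E] q_used=2 → run B
t=28: queue=[B,D,E] q_used=3 → run B
t=29: queue=[D,E] q_used=0 → run D
t=30: queue=[D,E] q_used=1 → run D
t=31: queue=[E] q_used=0 → run E
t=32: (idle)
t=33: (idle)
t=34: (idle)
t=35: (idle)
t=36: (idle)
t=37: (idle)
t=38: (idle)
t=39: (idle)
t=40: (idle)

completion order = A, G, C, H, B, D, E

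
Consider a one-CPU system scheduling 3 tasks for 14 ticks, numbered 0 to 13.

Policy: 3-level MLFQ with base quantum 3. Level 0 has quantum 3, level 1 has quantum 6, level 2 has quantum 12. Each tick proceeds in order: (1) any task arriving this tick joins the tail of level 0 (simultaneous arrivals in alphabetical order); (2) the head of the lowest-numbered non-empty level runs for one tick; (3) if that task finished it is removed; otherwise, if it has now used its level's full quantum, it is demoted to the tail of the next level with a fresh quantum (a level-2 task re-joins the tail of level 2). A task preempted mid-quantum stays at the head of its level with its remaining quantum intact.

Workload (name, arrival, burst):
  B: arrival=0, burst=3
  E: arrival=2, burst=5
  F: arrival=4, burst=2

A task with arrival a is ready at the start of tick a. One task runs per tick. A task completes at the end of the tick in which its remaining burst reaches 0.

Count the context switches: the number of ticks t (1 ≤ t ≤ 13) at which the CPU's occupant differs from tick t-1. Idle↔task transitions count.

context switches = 4

t=0: L0/L1/L2 = B/-/- → run B
t=1: L0/L1/L2 = B/-/- → run B
t=2: L0/L1/L2 = BE/-/- → run B
t=3: L0/L1/L2 = E/-/- → run E
t=4: L0/L1/L2 = EF/-/- → run E
t=5: L0/L1/L2 = EF/-/- → run E
t=6: L0/L1/L2 = F/E/- → run F
t=7: L0/L1/L2 = F/E/- → run F
t=8: L0/L1/L2 = -/E/- → run E
t=9: L0/L1/L2 = -/E/- → run E
t=10: (idle)
t=11: (idle)
t=12: (idle)
t=13: (idle)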